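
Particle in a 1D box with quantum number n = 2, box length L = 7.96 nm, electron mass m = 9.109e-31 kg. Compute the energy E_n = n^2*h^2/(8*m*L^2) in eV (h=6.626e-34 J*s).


E = n^2 * h^2 / (8 * m * L^2)
= 2^2 * (6.626e-34)^2 / (8 * 9.109e-31 * (7.96e-9)^2)
= 4 * 4.3904e-67 / (8 * 9.109e-31 * 6.3362e-17)
= 3.8034e-21 J
= 0.0237 eV

0.0237


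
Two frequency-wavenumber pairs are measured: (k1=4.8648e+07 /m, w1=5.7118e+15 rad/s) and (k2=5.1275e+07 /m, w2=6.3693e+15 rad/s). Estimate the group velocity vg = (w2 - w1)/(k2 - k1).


vg = (w2 - w1) / (k2 - k1)
= (6.3693e+15 - 5.7118e+15) / (5.1275e+07 - 4.8648e+07)
= 6.5750e+14 / 2.6270e+06
= 2.5029e+08 m/s

2.5029e+08


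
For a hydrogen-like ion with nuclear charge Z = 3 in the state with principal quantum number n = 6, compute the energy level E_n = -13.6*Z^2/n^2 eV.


E_n = -13.6 * Z^2 / n^2
= -13.6 * 3^2 / 6^2
= -13.6 * 9 / 36
= -3.4 eV

-3.4


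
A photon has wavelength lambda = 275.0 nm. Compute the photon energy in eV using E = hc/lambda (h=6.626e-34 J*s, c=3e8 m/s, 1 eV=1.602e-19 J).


E = hc / lambda
= (6.626e-34)(3e8) / (275.0e-9)
= 1.9878e-25 / 2.7500e-07
= 7.2284e-19 J
Converting to eV: 7.2284e-19 / 1.602e-19
= 4.5121 eV

4.5121


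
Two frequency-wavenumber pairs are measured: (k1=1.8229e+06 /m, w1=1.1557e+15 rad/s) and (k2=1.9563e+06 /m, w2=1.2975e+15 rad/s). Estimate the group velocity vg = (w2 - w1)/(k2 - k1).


vg = (w2 - w1) / (k2 - k1)
= (1.2975e+15 - 1.1557e+15) / (1.9563e+06 - 1.8229e+06)
= 1.4180e+14 / 1.3340e+05
= 1.0630e+09 m/s

1.0630e+09


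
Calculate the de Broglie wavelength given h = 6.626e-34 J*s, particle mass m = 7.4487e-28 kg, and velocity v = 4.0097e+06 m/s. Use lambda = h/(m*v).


lambda = h / (m * v)
= 6.626e-34 / (7.4487e-28 * 4.0097e+06)
= 6.626e-34 / 2.9867e-21
= 2.2185e-13 m

2.2185e-13


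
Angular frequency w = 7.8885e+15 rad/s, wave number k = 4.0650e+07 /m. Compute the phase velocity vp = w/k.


vp = w / k
= 7.8885e+15 / 4.0650e+07
= 1.9406e+08 m/s

1.9406e+08


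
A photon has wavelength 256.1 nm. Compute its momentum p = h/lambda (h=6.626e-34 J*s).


p = h / lambda
= 6.626e-34 / (256.1e-9)
= 6.626e-34 / 2.5610e-07
= 2.5873e-27 kg*m/s

2.5873e-27


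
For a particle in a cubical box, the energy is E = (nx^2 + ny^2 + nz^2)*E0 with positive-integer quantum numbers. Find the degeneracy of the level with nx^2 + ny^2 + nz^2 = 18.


Enumerate all (nx, ny, nz) with nx^2 + ny^2 + nz^2 = 18:
(1,1,4)
(1,4,1)
(4,1,1)
Total degeneracy = 3

3


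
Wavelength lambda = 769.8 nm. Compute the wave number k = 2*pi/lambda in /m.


k = 2 * pi / lambda
= 6.2832 / (769.8e-9)
= 6.2832 / 7.6980e-07
= 8.1621e+06 /m

8.1621e+06


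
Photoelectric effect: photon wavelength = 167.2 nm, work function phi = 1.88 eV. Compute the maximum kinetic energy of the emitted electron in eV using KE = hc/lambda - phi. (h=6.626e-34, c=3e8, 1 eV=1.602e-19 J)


E_photon = hc / lambda
= (6.626e-34)(3e8) / (167.2e-9)
= 1.1889e-18 J
= 7.4212 eV
KE = E_photon - phi
= 7.4212 - 1.88
= 5.5412 eV

5.5412


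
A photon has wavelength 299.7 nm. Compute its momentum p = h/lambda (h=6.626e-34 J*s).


p = h / lambda
= 6.626e-34 / (299.7e-9)
= 6.626e-34 / 2.9970e-07
= 2.2109e-27 kg*m/s

2.2109e-27


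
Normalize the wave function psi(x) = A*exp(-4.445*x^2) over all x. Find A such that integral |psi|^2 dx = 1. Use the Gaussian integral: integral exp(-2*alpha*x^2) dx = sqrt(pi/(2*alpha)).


integral |psi|^2 dx = A^2 * sqrt(pi/(2*alpha)) = 1
A^2 = sqrt(2*alpha/pi)
= sqrt(2 * 4.445 / pi)
= 1.682193
A = sqrt(1.682193)
= 1.297

1.297


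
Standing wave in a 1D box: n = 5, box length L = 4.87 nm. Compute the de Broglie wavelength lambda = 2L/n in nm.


lambda = 2L / n
= 2 * 4.87 / 5
= 9.74 / 5
= 1.948 nm

1.948


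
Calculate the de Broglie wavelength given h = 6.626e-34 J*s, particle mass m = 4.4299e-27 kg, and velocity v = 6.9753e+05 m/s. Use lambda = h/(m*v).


lambda = h / (m * v)
= 6.626e-34 / (4.4299e-27 * 6.9753e+05)
= 6.626e-34 / 3.0900e-21
= 2.1443e-13 m

2.1443e-13


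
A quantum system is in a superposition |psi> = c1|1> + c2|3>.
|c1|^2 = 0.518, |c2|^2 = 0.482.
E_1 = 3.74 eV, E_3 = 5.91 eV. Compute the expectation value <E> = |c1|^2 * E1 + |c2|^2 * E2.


<E> = |c1|^2 * E1 + |c2|^2 * E2
= 0.518 * 3.74 + 0.482 * 5.91
= 1.9373 + 2.8486
= 4.7859 eV

4.7859


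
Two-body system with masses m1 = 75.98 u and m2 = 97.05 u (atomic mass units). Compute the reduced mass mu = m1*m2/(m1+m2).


mu = m1 * m2 / (m1 + m2)
= 75.98 * 97.05 / (75.98 + 97.05)
= 7373.859 / 173.03
= 42.6161 u

42.6161


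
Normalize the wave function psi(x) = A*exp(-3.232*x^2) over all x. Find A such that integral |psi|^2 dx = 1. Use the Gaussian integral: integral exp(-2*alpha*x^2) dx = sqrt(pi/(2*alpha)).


integral |psi|^2 dx = A^2 * sqrt(pi/(2*alpha)) = 1
A^2 = sqrt(2*alpha/pi)
= sqrt(2 * 3.232 / pi)
= 1.434418
A = sqrt(1.434418)
= 1.1977

1.1977


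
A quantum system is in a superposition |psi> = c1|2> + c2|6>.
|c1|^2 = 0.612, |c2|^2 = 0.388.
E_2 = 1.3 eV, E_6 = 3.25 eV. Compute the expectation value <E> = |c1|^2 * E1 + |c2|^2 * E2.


<E> = |c1|^2 * E1 + |c2|^2 * E2
= 0.612 * 1.3 + 0.388 * 3.25
= 0.7956 + 1.261
= 2.0566 eV

2.0566


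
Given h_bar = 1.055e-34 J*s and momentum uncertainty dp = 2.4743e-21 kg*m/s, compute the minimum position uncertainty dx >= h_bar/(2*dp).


dx = h_bar / (2 * dp)
= 1.055e-34 / (2 * 2.4743e-21)
= 1.055e-34 / 4.9486e-21
= 2.1319e-14 m

2.1319e-14


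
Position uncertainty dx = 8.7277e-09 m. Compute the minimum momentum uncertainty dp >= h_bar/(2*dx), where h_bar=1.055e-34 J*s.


dp = h_bar / (2 * dx)
= 1.055e-34 / (2 * 8.7277e-09)
= 1.055e-34 / 1.7455e-08
= 6.0440e-27 kg*m/s

6.0440e-27


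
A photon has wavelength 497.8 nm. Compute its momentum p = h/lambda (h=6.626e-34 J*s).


p = h / lambda
= 6.626e-34 / (497.8e-9)
= 6.626e-34 / 4.9780e-07
= 1.3311e-27 kg*m/s

1.3311e-27


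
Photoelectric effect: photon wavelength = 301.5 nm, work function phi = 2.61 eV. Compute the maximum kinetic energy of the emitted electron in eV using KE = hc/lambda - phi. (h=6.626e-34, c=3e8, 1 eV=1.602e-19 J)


E_photon = hc / lambda
= (6.626e-34)(3e8) / (301.5e-9)
= 6.5930e-19 J
= 4.1155 eV
KE = E_photon - phi
= 4.1155 - 2.61
= 1.5055 eV

1.5055


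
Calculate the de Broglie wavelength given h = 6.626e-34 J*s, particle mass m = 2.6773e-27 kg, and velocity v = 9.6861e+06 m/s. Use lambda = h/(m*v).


lambda = h / (m * v)
= 6.626e-34 / (2.6773e-27 * 9.6861e+06)
= 6.626e-34 / 2.5933e-20
= 2.5551e-14 m

2.5551e-14


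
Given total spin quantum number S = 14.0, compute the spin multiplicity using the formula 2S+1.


Spin multiplicity = 2S + 1
= 2 * 14.0 + 1
= 28.0 + 1
= 29

29


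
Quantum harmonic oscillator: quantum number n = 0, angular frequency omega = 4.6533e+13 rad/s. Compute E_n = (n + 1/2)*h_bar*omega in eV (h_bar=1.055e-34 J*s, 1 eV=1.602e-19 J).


E = (n + 1/2) * h_bar * omega
= (0 + 0.5) * 1.055e-34 * 4.6533e+13
= 0.5 * 4.9092e-21
= 2.4546e-21 J
= 0.0153 eV

0.0153


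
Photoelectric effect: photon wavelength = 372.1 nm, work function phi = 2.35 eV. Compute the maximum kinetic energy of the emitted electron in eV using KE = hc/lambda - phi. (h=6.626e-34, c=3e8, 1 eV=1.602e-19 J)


E_photon = hc / lambda
= (6.626e-34)(3e8) / (372.1e-9)
= 5.3421e-19 J
= 3.3347 eV
KE = E_photon - phi
= 3.3347 - 2.35
= 0.9847 eV

0.9847


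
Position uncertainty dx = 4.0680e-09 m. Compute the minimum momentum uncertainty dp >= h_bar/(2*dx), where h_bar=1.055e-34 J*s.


dp = h_bar / (2 * dx)
= 1.055e-34 / (2 * 4.0680e-09)
= 1.055e-34 / 8.1360e-09
= 1.2967e-26 kg*m/s

1.2967e-26


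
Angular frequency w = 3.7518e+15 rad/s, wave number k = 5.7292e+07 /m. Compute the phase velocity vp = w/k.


vp = w / k
= 3.7518e+15 / 5.7292e+07
= 6.5486e+07 m/s

6.5486e+07


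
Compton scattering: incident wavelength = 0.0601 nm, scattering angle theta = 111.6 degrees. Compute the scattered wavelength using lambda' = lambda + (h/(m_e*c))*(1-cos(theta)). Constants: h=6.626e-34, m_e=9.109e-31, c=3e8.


Compton wavelength: h/(m_e*c) = 2.4247e-12 m
d_lambda = 2.4247e-12 * (1 - cos(111.6 deg))
= 2.4247e-12 * 1.368125
= 3.3173e-12 m = 0.003317 nm
lambda' = 0.0601 + 0.003317
= 0.063417 nm

0.063417


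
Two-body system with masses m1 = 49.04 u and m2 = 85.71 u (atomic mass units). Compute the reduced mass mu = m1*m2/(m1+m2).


mu = m1 * m2 / (m1 + m2)
= 49.04 * 85.71 / (49.04 + 85.71)
= 4203.2184 / 134.75
= 31.1927 u

31.1927


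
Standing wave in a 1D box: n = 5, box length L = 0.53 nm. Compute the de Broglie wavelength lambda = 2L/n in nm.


lambda = 2L / n
= 2 * 0.53 / 5
= 1.06 / 5
= 0.212 nm

0.212


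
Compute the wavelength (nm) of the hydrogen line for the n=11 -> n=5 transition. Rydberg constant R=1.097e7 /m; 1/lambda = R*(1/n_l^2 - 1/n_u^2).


1/lambda = R * (1/n_l^2 - 1/n_u^2)
= 1.097e7 * (1/5^2 - 1/11^2)
= 1.097e7 * (0.04 - 0.008264)
= 1.097e7 * 0.031736
= 3.4814e+05 /m
lambda = 1 / 3.4814e+05 = 2872.4172 nm

2872.4172


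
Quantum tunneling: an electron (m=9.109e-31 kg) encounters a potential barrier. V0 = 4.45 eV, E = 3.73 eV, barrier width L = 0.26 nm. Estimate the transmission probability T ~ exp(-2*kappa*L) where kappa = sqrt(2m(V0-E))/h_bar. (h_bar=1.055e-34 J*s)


V0 - E = 0.72 eV = 1.1534e-19 J
kappa = sqrt(2 * m * (V0-E)) / h_bar
= sqrt(2 * 9.109e-31 * 1.1534e-19) / 1.055e-34
= 4.3451e+09 /m
2*kappa*L = 2 * 4.3451e+09 * 0.26e-9
= 2.2594
T = exp(-2.2594) = 1.044101e-01

1.044101e-01


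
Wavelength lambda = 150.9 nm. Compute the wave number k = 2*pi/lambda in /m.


k = 2 * pi / lambda
= 6.2832 / (150.9e-9)
= 6.2832 / 1.5090e-07
= 4.1638e+07 /m

4.1638e+07


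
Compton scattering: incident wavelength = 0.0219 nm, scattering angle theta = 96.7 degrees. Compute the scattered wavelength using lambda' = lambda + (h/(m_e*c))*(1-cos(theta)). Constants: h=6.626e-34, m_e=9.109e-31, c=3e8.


Compton wavelength: h/(m_e*c) = 2.4247e-12 m
d_lambda = 2.4247e-12 * (1 - cos(96.7 deg))
= 2.4247e-12 * 1.116671
= 2.7076e-12 m = 0.002708 nm
lambda' = 0.0219 + 0.002708
= 0.024608 nm

0.024608


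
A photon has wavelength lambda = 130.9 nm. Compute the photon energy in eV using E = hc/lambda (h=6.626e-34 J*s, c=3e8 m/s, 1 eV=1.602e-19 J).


E = hc / lambda
= (6.626e-34)(3e8) / (130.9e-9)
= 1.9878e-25 / 1.3090e-07
= 1.5186e-18 J
Converting to eV: 1.5186e-18 / 1.602e-19
= 9.4792 eV

9.4792


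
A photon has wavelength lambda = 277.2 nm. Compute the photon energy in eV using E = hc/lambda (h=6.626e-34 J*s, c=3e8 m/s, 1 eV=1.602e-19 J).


E = hc / lambda
= (6.626e-34)(3e8) / (277.2e-9)
= 1.9878e-25 / 2.7720e-07
= 7.1710e-19 J
Converting to eV: 7.1710e-19 / 1.602e-19
= 4.4763 eV

4.4763


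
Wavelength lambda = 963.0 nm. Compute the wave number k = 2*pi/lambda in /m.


k = 2 * pi / lambda
= 6.2832 / (963.0e-9)
= 6.2832 / 9.6300e-07
= 6.5246e+06 /m

6.5246e+06


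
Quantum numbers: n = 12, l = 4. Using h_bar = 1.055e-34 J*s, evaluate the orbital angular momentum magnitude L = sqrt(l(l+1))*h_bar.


L = sqrt(l*(l+1)) * h_bar
= sqrt(4 * 5) * 1.055e-34
= sqrt(20) * 1.055e-34
= 4.4721 * 1.055e-34
= 4.7181e-34 J*s

4.7181e-34


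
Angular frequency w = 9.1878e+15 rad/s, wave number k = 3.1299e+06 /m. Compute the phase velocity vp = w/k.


vp = w / k
= 9.1878e+15 / 3.1299e+06
= 2.9355e+09 m/s

2.9355e+09


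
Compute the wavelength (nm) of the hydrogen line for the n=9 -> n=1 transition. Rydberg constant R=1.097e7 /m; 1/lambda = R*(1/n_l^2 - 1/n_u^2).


1/lambda = R * (1/n_l^2 - 1/n_u^2)
= 1.097e7 * (1/1^2 - 1/9^2)
= 1.097e7 * (1.0 - 0.012346)
= 1.097e7 * 0.987654
= 1.0835e+07 /m
lambda = 1 / 1.0835e+07 = 92.2972 nm

92.2972


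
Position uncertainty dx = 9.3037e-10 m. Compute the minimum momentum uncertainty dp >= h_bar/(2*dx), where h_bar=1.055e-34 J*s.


dp = h_bar / (2 * dx)
= 1.055e-34 / (2 * 9.3037e-10)
= 1.055e-34 / 1.8607e-09
= 5.6698e-26 kg*m/s

5.6698e-26


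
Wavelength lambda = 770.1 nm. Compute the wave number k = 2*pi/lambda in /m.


k = 2 * pi / lambda
= 6.2832 / (770.1e-9)
= 6.2832 / 7.7010e-07
= 8.1589e+06 /m

8.1589e+06


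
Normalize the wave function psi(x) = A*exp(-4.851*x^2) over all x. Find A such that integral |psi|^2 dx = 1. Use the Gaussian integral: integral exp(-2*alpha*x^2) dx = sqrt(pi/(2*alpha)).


integral |psi|^2 dx = A^2 * sqrt(pi/(2*alpha)) = 1
A^2 = sqrt(2*alpha/pi)
= sqrt(2 * 4.851 / pi)
= 1.75734
A = sqrt(1.75734)
= 1.3256

1.3256


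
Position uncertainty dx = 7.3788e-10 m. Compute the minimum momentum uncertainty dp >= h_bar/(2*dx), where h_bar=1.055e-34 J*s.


dp = h_bar / (2 * dx)
= 1.055e-34 / (2 * 7.3788e-10)
= 1.055e-34 / 1.4758e-09
= 7.1489e-26 kg*m/s

7.1489e-26


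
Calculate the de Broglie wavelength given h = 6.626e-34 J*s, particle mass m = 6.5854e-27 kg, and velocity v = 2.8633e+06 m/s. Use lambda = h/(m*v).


lambda = h / (m * v)
= 6.626e-34 / (6.5854e-27 * 2.8633e+06)
= 6.626e-34 / 1.8856e-20
= 3.5140e-14 m

3.5140e-14


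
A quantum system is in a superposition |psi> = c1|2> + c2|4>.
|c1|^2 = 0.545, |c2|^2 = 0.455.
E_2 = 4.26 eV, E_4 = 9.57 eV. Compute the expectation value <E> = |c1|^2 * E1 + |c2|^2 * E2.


<E> = |c1|^2 * E1 + |c2|^2 * E2
= 0.545 * 4.26 + 0.455 * 9.57
= 2.3217 + 4.3544
= 6.6761 eV

6.6761


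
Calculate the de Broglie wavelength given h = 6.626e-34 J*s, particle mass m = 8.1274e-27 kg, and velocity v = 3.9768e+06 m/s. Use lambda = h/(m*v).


lambda = h / (m * v)
= 6.626e-34 / (8.1274e-27 * 3.9768e+06)
= 6.626e-34 / 3.2321e-20
= 2.0501e-14 m

2.0501e-14


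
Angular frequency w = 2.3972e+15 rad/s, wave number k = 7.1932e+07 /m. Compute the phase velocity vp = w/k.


vp = w / k
= 2.3972e+15 / 7.1932e+07
= 3.3326e+07 m/s

3.3326e+07


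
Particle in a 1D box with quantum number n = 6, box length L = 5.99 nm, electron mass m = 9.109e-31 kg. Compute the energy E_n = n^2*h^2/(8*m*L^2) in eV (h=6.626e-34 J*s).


E = n^2 * h^2 / (8 * m * L^2)
= 6^2 * (6.626e-34)^2 / (8 * 9.109e-31 * (5.99e-9)^2)
= 36 * 4.3904e-67 / (8 * 9.109e-31 * 3.5880e-17)
= 6.0449e-20 J
= 0.3773 eV

0.3773


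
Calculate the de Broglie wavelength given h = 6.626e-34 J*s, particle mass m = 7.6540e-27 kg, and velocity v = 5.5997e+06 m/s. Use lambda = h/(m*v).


lambda = h / (m * v)
= 6.626e-34 / (7.6540e-27 * 5.5997e+06)
= 6.626e-34 / 4.2860e-20
= 1.5460e-14 m

1.5460e-14


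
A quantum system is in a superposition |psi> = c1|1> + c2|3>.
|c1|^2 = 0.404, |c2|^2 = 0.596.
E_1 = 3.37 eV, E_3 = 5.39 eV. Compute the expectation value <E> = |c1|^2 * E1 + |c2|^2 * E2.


<E> = |c1|^2 * E1 + |c2|^2 * E2
= 0.404 * 3.37 + 0.596 * 5.39
= 1.3615 + 3.2124
= 4.5739 eV

4.5739


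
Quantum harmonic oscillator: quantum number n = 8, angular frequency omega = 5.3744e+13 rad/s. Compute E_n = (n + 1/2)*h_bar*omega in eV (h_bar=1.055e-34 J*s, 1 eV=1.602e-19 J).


E = (n + 1/2) * h_bar * omega
= (8 + 0.5) * 1.055e-34 * 5.3744e+13
= 8.5 * 5.6700e-21
= 4.8195e-20 J
= 0.3008 eV

0.3008


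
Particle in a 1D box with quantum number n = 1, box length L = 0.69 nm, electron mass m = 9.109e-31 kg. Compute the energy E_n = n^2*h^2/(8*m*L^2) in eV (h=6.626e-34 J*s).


E = n^2 * h^2 / (8 * m * L^2)
= 1^2 * (6.626e-34)^2 / (8 * 9.109e-31 * (0.69e-9)^2)
= 1 * 4.3904e-67 / (8 * 9.109e-31 * 4.7610e-19)
= 1.2654e-19 J
= 0.7899 eV

0.7899


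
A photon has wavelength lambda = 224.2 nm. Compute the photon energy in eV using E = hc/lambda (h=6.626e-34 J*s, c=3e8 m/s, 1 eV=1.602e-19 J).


E = hc / lambda
= (6.626e-34)(3e8) / (224.2e-9)
= 1.9878e-25 / 2.2420e-07
= 8.8662e-19 J
Converting to eV: 8.8662e-19 / 1.602e-19
= 5.5345 eV

5.5345


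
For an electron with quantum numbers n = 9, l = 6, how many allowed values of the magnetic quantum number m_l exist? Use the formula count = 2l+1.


m_l ranges from -l to +l in integer steps
So m_l goes from -6 to +6
Count = 2l + 1 = 2*6 + 1
= 13

13


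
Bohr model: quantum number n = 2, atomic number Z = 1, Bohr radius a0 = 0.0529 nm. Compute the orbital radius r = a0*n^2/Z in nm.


r = a0 * n^2 / Z
= 0.0529 * 2^2 / 1
= 0.0529 * 4 / 1
= 0.2116 nm

0.2116


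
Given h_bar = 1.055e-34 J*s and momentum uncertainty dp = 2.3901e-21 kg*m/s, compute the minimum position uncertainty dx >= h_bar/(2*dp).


dx = h_bar / (2 * dp)
= 1.055e-34 / (2 * 2.3901e-21)
= 1.055e-34 / 4.7802e-21
= 2.2070e-14 m

2.2070e-14


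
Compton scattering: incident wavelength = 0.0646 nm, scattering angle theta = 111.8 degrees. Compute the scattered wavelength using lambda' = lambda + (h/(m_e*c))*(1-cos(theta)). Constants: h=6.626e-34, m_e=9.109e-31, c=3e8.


Compton wavelength: h/(m_e*c) = 2.4247e-12 m
d_lambda = 2.4247e-12 * (1 - cos(111.8 deg))
= 2.4247e-12 * 1.371368
= 3.3252e-12 m = 0.003325 nm
lambda' = 0.0646 + 0.003325
= 0.067925 nm

0.067925


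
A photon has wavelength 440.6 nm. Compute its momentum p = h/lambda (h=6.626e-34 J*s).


p = h / lambda
= 6.626e-34 / (440.6e-9)
= 6.626e-34 / 4.4060e-07
= 1.5039e-27 kg*m/s

1.5039e-27


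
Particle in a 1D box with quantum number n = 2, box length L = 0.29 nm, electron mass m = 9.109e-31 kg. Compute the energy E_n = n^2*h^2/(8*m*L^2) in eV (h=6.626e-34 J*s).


E = n^2 * h^2 / (8 * m * L^2)
= 2^2 * (6.626e-34)^2 / (8 * 9.109e-31 * (0.29e-9)^2)
= 4 * 4.3904e-67 / (8 * 9.109e-31 * 8.4100e-20)
= 2.8655e-18 J
= 17.8873 eV

17.8873


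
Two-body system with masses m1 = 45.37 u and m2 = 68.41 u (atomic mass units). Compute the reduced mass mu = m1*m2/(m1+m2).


mu = m1 * m2 / (m1 + m2)
= 45.37 * 68.41 / (45.37 + 68.41)
= 3103.7617 / 113.78
= 27.2786 u

27.2786


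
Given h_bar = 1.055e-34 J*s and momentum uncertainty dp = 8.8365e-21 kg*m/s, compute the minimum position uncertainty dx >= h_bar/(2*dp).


dx = h_bar / (2 * dp)
= 1.055e-34 / (2 * 8.8365e-21)
= 1.055e-34 / 1.7673e-20
= 5.9696e-15 m

5.9696e-15


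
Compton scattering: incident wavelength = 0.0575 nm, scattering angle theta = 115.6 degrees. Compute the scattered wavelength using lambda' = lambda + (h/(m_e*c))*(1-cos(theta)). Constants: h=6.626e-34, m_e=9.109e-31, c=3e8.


Compton wavelength: h/(m_e*c) = 2.4247e-12 m
d_lambda = 2.4247e-12 * (1 - cos(115.6 deg))
= 2.4247e-12 * 1.432086
= 3.4724e-12 m = 0.003472 nm
lambda' = 0.0575 + 0.003472
= 0.060972 nm

0.060972


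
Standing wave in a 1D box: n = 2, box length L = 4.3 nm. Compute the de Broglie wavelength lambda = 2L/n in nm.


lambda = 2L / n
= 2 * 4.3 / 2
= 8.6 / 2
= 4.3 nm

4.3


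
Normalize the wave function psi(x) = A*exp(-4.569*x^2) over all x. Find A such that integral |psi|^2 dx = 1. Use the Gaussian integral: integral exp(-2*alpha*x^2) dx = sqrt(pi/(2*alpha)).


integral |psi|^2 dx = A^2 * sqrt(pi/(2*alpha)) = 1
A^2 = sqrt(2*alpha/pi)
= sqrt(2 * 4.569 / pi)
= 1.705496
A = sqrt(1.705496)
= 1.3059

1.3059


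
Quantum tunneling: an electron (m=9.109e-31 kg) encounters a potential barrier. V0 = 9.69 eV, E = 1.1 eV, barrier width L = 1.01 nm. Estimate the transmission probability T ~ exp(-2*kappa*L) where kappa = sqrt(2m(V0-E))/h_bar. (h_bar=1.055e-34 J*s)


V0 - E = 8.59 eV = 1.3761e-18 J
kappa = sqrt(2 * m * (V0-E)) / h_bar
= sqrt(2 * 9.109e-31 * 1.3761e-18) / 1.055e-34
= 1.5008e+10 /m
2*kappa*L = 2 * 1.5008e+10 * 1.01e-9
= 30.3164
T = exp(-30.3164) = 6.819788e-14

6.819788e-14


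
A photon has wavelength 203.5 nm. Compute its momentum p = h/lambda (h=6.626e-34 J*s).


p = h / lambda
= 6.626e-34 / (203.5e-9)
= 6.626e-34 / 2.0350e-07
= 3.2560e-27 kg*m/s

3.2560e-27


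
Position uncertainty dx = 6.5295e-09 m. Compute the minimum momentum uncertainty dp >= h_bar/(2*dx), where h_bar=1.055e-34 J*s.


dp = h_bar / (2 * dx)
= 1.055e-34 / (2 * 6.5295e-09)
= 1.055e-34 / 1.3059e-08
= 8.0787e-27 kg*m/s

8.0787e-27


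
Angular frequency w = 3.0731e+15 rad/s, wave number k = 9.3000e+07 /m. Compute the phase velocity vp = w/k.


vp = w / k
= 3.0731e+15 / 9.3000e+07
= 3.3044e+07 m/s

3.3044e+07


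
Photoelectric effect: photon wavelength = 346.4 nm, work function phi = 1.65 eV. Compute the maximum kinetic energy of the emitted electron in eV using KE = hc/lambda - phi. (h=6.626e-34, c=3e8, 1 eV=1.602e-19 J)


E_photon = hc / lambda
= (6.626e-34)(3e8) / (346.4e-9)
= 5.7385e-19 J
= 3.5821 eV
KE = E_photon - phi
= 3.5821 - 1.65
= 1.9321 eV

1.9321


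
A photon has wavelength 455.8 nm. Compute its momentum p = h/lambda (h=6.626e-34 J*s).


p = h / lambda
= 6.626e-34 / (455.8e-9)
= 6.626e-34 / 4.5580e-07
= 1.4537e-27 kg*m/s

1.4537e-27


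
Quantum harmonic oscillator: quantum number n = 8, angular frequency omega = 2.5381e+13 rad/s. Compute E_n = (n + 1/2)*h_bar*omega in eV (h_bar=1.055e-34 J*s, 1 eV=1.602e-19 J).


E = (n + 1/2) * h_bar * omega
= (8 + 0.5) * 1.055e-34 * 2.5381e+13
= 8.5 * 2.6777e-21
= 2.2760e-20 J
= 0.1421 eV

0.1421


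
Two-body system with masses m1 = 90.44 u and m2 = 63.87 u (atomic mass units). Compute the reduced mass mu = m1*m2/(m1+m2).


mu = m1 * m2 / (m1 + m2)
= 90.44 * 63.87 / (90.44 + 63.87)
= 5776.4028 / 154.31
= 37.4338 u

37.4338


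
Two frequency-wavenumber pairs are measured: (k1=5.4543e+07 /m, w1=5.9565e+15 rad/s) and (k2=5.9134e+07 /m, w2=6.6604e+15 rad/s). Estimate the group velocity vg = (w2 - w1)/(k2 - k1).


vg = (w2 - w1) / (k2 - k1)
= (6.6604e+15 - 5.9565e+15) / (5.9134e+07 - 5.4543e+07)
= 7.0390e+14 / 4.5910e+06
= 1.5332e+08 m/s

1.5332e+08


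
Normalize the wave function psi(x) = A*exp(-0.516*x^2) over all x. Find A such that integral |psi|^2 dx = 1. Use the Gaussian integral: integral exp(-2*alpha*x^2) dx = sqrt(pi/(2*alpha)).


integral |psi|^2 dx = A^2 * sqrt(pi/(2*alpha)) = 1
A^2 = sqrt(2*alpha/pi)
= sqrt(2 * 0.516 / pi)
= 0.573146
A = sqrt(0.573146)
= 0.7571

0.7571


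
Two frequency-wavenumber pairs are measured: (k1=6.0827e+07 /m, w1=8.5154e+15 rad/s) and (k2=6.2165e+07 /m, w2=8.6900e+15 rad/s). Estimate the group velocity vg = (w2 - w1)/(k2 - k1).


vg = (w2 - w1) / (k2 - k1)
= (8.6900e+15 - 8.5154e+15) / (6.2165e+07 - 6.0827e+07)
= 1.7460e+14 / 1.3380e+06
= 1.3049e+08 m/s

1.3049e+08


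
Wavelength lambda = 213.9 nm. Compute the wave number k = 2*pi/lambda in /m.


k = 2 * pi / lambda
= 6.2832 / (213.9e-9)
= 6.2832 / 2.1390e-07
= 2.9374e+07 /m

2.9374e+07


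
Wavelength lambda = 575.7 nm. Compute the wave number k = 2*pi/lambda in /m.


k = 2 * pi / lambda
= 6.2832 / (575.7e-9)
= 6.2832 / 5.7570e-07
= 1.0914e+07 /m

1.0914e+07


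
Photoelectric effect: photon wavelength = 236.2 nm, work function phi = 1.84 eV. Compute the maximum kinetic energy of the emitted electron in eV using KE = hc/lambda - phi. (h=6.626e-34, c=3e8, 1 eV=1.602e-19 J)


E_photon = hc / lambda
= (6.626e-34)(3e8) / (236.2e-9)
= 8.4157e-19 J
= 5.2533 eV
KE = E_photon - phi
= 5.2533 - 1.84
= 3.4133 eV

3.4133


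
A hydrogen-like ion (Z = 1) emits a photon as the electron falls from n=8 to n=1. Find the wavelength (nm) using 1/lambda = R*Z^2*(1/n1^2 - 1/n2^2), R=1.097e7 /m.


1/lambda = R * Z^2 * (1/n1^2 - 1/n2^2)
= 1.097e7 * 1^2 * (1/1^2 - 1/8^2)
= 1.097e7 * 1 * (1.0 - 0.015625)
= 1.0799e+07 /m
lambda = 1 / 1.0799e+07
= 92.6047 nm

92.6047


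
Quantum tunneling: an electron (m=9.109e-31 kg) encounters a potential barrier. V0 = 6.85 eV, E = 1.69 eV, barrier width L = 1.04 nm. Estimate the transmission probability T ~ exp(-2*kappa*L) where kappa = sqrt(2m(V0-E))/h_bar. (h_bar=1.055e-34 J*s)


V0 - E = 5.16 eV = 8.2663e-19 J
kappa = sqrt(2 * m * (V0-E)) / h_bar
= sqrt(2 * 9.109e-31 * 8.2663e-19) / 1.055e-34
= 1.1632e+10 /m
2*kappa*L = 2 * 1.1632e+10 * 1.04e-9
= 24.1945
T = exp(-24.1945) = 3.107747e-11

3.107747e-11


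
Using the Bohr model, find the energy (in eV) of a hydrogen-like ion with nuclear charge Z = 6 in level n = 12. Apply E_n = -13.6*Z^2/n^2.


E_n = -13.6 * Z^2 / n^2
= -13.6 * 6^2 / 12^2
= -13.6 * 36 / 144
= -3.4 eV

-3.4


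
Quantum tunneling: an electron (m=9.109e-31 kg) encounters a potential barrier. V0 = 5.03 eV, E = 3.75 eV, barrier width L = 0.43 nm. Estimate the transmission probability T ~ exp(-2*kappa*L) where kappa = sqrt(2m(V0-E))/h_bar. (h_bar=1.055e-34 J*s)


V0 - E = 1.28 eV = 2.0506e-19 J
kappa = sqrt(2 * m * (V0-E)) / h_bar
= sqrt(2 * 9.109e-31 * 2.0506e-19) / 1.055e-34
= 5.7934e+09 /m
2*kappa*L = 2 * 5.7934e+09 * 0.43e-9
= 4.9823
T = exp(-4.9823) = 6.858057e-03

6.858057e-03


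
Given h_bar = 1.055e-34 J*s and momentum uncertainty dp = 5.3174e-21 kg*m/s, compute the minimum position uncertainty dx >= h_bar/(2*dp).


dx = h_bar / (2 * dp)
= 1.055e-34 / (2 * 5.3174e-21)
= 1.055e-34 / 1.0635e-20
= 9.9203e-15 m

9.9203e-15


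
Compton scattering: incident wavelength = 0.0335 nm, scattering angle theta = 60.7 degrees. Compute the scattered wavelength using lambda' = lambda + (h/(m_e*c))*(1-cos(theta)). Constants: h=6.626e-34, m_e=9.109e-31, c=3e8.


Compton wavelength: h/(m_e*c) = 2.4247e-12 m
d_lambda = 2.4247e-12 * (1 - cos(60.7 deg))
= 2.4247e-12 * 0.510618
= 1.2381e-12 m = 0.001238 nm
lambda' = 0.0335 + 0.001238
= 0.034738 nm

0.034738


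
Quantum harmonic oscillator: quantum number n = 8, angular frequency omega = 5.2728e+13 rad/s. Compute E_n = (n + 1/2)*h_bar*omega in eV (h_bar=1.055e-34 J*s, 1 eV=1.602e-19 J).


E = (n + 1/2) * h_bar * omega
= (8 + 0.5) * 1.055e-34 * 5.2728e+13
= 8.5 * 5.5628e-21
= 4.7284e-20 J
= 0.2952 eV

0.2952


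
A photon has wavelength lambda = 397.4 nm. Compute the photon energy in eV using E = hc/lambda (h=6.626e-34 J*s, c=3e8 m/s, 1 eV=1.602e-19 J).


E = hc / lambda
= (6.626e-34)(3e8) / (397.4e-9)
= 1.9878e-25 / 3.9740e-07
= 5.0020e-19 J
Converting to eV: 5.0020e-19 / 1.602e-19
= 3.1224 eV

3.1224


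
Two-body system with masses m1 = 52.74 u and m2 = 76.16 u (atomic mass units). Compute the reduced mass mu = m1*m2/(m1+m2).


mu = m1 * m2 / (m1 + m2)
= 52.74 * 76.16 / (52.74 + 76.16)
= 4016.6784 / 128.9
= 31.1612 u

31.1612


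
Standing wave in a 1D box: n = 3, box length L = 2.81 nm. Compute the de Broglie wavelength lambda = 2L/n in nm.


lambda = 2L / n
= 2 * 2.81 / 3
= 5.62 / 3
= 1.8733 nm

1.8733


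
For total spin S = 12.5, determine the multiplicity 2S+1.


Spin multiplicity = 2S + 1
= 2 * 12.5 + 1
= 25.0 + 1
= 26

26


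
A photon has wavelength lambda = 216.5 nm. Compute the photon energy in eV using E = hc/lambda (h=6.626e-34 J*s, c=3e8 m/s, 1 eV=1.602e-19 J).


E = hc / lambda
= (6.626e-34)(3e8) / (216.5e-9)
= 1.9878e-25 / 2.1650e-07
= 9.1815e-19 J
Converting to eV: 9.1815e-19 / 1.602e-19
= 5.7313 eV

5.7313


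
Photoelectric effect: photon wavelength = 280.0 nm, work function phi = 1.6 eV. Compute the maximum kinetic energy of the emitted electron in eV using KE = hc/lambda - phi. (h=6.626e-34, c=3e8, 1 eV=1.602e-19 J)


E_photon = hc / lambda
= (6.626e-34)(3e8) / (280.0e-9)
= 7.0993e-19 J
= 4.4315 eV
KE = E_photon - phi
= 4.4315 - 1.6
= 2.8315 eV

2.8315


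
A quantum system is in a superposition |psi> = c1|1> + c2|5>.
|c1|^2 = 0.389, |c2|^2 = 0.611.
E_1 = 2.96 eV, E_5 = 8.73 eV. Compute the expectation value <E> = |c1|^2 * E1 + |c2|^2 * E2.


<E> = |c1|^2 * E1 + |c2|^2 * E2
= 0.389 * 2.96 + 0.611 * 8.73
= 1.1514 + 5.334
= 6.4855 eV

6.4855


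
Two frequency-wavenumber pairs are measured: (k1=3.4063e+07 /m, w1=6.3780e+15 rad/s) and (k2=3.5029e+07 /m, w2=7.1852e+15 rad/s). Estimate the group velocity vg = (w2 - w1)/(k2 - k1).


vg = (w2 - w1) / (k2 - k1)
= (7.1852e+15 - 6.3780e+15) / (3.5029e+07 - 3.4063e+07)
= 8.0720e+14 / 9.6600e+05
= 8.3561e+08 m/s

8.3561e+08


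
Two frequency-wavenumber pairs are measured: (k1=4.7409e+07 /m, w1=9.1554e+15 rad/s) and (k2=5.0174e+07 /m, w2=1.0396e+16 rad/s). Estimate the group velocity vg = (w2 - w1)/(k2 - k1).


vg = (w2 - w1) / (k2 - k1)
= (1.0396e+16 - 9.1554e+15) / (5.0174e+07 - 4.7409e+07)
= 1.2406e+15 / 2.7650e+06
= 4.4868e+08 m/s

4.4868e+08


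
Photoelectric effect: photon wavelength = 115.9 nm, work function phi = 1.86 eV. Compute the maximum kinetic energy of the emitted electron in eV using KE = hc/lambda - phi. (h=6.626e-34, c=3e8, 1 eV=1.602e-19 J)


E_photon = hc / lambda
= (6.626e-34)(3e8) / (115.9e-9)
= 1.7151e-18 J
= 10.706 eV
KE = E_photon - phi
= 10.706 - 1.86
= 8.846 eV

8.846


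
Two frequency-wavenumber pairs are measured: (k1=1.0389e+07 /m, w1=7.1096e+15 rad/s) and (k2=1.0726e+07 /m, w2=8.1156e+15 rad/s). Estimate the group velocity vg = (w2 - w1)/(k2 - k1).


vg = (w2 - w1) / (k2 - k1)
= (8.1156e+15 - 7.1096e+15) / (1.0726e+07 - 1.0389e+07)
= 1.0060e+15 / 3.3700e+05
= 2.9852e+09 m/s

2.9852e+09


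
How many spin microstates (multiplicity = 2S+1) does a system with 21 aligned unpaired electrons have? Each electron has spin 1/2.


Total spin S = N * (1/2) = 21 * 0.5 = 10.5
Spin multiplicity = 2S + 1
= 2 * 10.5 + 1
= 22

22


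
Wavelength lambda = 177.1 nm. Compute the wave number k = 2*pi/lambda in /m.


k = 2 * pi / lambda
= 6.2832 / (177.1e-9)
= 6.2832 / 1.7710e-07
= 3.5478e+07 /m

3.5478e+07


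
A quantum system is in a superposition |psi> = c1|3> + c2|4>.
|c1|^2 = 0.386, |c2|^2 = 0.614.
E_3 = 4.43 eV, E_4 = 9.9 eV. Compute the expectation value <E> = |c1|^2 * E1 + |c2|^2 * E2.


<E> = |c1|^2 * E1 + |c2|^2 * E2
= 0.386 * 4.43 + 0.614 * 9.9
= 1.71 + 6.0786
= 7.7886 eV

7.7886


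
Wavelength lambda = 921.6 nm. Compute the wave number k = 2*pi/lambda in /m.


k = 2 * pi / lambda
= 6.2832 / (921.6e-9)
= 6.2832 / 9.2160e-07
= 6.8177e+06 /m

6.8177e+06


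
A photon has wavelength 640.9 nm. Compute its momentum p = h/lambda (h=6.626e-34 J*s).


p = h / lambda
= 6.626e-34 / (640.9e-9)
= 6.626e-34 / 6.4090e-07
= 1.0339e-27 kg*m/s

1.0339e-27


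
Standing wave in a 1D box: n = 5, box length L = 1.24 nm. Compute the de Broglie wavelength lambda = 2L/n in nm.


lambda = 2L / n
= 2 * 1.24 / 5
= 2.48 / 5
= 0.496 nm

0.496


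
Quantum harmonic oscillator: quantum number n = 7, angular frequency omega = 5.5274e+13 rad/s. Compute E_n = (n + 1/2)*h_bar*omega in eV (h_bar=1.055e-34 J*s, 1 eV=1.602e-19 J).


E = (n + 1/2) * h_bar * omega
= (7 + 0.5) * 1.055e-34 * 5.5274e+13
= 7.5 * 5.8314e-21
= 4.3736e-20 J
= 0.273 eV

0.273


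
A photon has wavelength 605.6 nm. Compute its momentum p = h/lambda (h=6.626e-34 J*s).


p = h / lambda
= 6.626e-34 / (605.6e-9)
= 6.626e-34 / 6.0560e-07
= 1.0941e-27 kg*m/s

1.0941e-27


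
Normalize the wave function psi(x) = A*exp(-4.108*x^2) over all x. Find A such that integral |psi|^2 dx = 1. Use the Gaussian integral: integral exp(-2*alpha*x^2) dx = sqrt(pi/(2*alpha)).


integral |psi|^2 dx = A^2 * sqrt(pi/(2*alpha)) = 1
A^2 = sqrt(2*alpha/pi)
= sqrt(2 * 4.108 / pi)
= 1.617169
A = sqrt(1.617169)
= 1.2717

1.2717


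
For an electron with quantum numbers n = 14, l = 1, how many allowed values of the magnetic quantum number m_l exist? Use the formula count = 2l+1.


m_l ranges from -l to +l in integer steps
So m_l goes from -1 to +1
Count = 2l + 1 = 2*1 + 1
= 3

3


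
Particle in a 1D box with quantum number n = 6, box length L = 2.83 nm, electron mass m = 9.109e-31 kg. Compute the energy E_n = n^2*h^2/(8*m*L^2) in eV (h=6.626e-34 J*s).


E = n^2 * h^2 / (8 * m * L^2)
= 6^2 * (6.626e-34)^2 / (8 * 9.109e-31 * (2.83e-9)^2)
= 36 * 4.3904e-67 / (8 * 9.109e-31 * 8.0089e-18)
= 2.7081e-19 J
= 1.6905 eV

1.6905


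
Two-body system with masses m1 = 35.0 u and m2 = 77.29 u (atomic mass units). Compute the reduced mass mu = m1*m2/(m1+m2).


mu = m1 * m2 / (m1 + m2)
= 35.0 * 77.29 / (35.0 + 77.29)
= 2705.15 / 112.29
= 24.0907 u

24.0907


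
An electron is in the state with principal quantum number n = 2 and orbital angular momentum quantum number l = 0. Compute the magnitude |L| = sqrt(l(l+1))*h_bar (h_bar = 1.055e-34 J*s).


L = sqrt(l*(l+1)) * h_bar
= sqrt(0 * 1) * 1.055e-34
= sqrt(0) * 1.055e-34
= 0.0 * 1.055e-34
= 0.0000e+00 J*s

0.0000e+00


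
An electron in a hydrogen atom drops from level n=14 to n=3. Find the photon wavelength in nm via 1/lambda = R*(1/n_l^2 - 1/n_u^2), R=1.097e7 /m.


1/lambda = R * (1/n_l^2 - 1/n_u^2)
= 1.097e7 * (1/3^2 - 1/14^2)
= 1.097e7 * (0.111111 - 0.005102)
= 1.097e7 * 0.106009
= 1.1629e+06 /m
lambda = 1 / 1.1629e+06 = 859.9047 nm

859.9047


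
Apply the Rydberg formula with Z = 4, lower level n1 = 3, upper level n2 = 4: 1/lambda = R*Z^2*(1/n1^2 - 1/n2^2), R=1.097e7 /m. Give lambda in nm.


1/lambda = R * Z^2 * (1/n1^2 - 1/n2^2)
= 1.097e7 * 4^2 * (1/3^2 - 1/4^2)
= 1.097e7 * 16 * (0.111111 - 0.0625)
= 8.5322e+06 /m
lambda = 1 / 8.5322e+06
= 117.2028 nm

117.2028


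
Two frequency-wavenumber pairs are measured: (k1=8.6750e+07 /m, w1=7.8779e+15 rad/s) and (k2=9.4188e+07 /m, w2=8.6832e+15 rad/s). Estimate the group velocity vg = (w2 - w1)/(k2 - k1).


vg = (w2 - w1) / (k2 - k1)
= (8.6832e+15 - 7.8779e+15) / (9.4188e+07 - 8.6750e+07)
= 8.0530e+14 / 7.4380e+06
= 1.0827e+08 m/s

1.0827e+08


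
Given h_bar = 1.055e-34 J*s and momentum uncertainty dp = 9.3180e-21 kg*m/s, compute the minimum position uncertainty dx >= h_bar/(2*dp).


dx = h_bar / (2 * dp)
= 1.055e-34 / (2 * 9.3180e-21)
= 1.055e-34 / 1.8636e-20
= 5.6611e-15 m

5.6611e-15


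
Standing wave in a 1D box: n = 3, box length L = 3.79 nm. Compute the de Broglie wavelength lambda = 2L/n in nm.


lambda = 2L / n
= 2 * 3.79 / 3
= 7.58 / 3
= 2.5267 nm

2.5267


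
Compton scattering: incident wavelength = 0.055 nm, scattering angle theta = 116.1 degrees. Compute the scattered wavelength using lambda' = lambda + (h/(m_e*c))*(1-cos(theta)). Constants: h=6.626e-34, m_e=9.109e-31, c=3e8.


Compton wavelength: h/(m_e*c) = 2.4247e-12 m
d_lambda = 2.4247e-12 * (1 - cos(116.1 deg))
= 2.4247e-12 * 1.439939
= 3.4914e-12 m = 0.003491 nm
lambda' = 0.055 + 0.003491
= 0.058491 nm

0.058491


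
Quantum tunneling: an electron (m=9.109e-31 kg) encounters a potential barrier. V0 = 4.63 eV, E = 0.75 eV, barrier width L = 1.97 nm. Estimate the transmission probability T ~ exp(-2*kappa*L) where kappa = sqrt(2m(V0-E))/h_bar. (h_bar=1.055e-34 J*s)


V0 - E = 3.88 eV = 6.2158e-19 J
kappa = sqrt(2 * m * (V0-E)) / h_bar
= sqrt(2 * 9.109e-31 * 6.2158e-19) / 1.055e-34
= 1.0087e+10 /m
2*kappa*L = 2 * 1.0087e+10 * 1.97e-9
= 39.7412
T = exp(-39.7412) = 5.503083e-18

5.503083e-18


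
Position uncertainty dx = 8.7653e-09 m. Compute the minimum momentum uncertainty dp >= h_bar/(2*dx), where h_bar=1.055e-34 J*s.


dp = h_bar / (2 * dx)
= 1.055e-34 / (2 * 8.7653e-09)
= 1.055e-34 / 1.7531e-08
= 6.0180e-27 kg*m/s

6.0180e-27


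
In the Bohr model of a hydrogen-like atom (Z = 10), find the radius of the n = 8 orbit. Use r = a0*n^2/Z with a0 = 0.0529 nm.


r = a0 * n^2 / Z
= 0.0529 * 8^2 / 10
= 0.0529 * 64 / 10
= 0.3386 nm

0.3386


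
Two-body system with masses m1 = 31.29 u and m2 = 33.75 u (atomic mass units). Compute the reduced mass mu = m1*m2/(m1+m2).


mu = m1 * m2 / (m1 + m2)
= 31.29 * 33.75 / (31.29 + 33.75)
= 1056.0375 / 65.04
= 16.2367 u

16.2367


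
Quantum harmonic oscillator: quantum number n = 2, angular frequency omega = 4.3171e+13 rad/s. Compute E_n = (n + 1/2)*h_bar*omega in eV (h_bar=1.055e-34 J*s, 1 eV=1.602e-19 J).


E = (n + 1/2) * h_bar * omega
= (2 + 0.5) * 1.055e-34 * 4.3171e+13
= 2.5 * 4.5545e-21
= 1.1386e-20 J
= 0.0711 eV

0.0711


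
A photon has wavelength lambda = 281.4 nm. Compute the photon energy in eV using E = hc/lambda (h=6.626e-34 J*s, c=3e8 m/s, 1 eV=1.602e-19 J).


E = hc / lambda
= (6.626e-34)(3e8) / (281.4e-9)
= 1.9878e-25 / 2.8140e-07
= 7.0640e-19 J
Converting to eV: 7.0640e-19 / 1.602e-19
= 4.4095 eV

4.4095


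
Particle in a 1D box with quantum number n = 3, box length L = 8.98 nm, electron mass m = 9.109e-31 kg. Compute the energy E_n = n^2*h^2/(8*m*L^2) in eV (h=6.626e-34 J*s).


E = n^2 * h^2 / (8 * m * L^2)
= 3^2 * (6.626e-34)^2 / (8 * 9.109e-31 * (8.98e-9)^2)
= 9 * 4.3904e-67 / (8 * 9.109e-31 * 8.0640e-17)
= 6.7241e-21 J
= 0.042 eV

0.042


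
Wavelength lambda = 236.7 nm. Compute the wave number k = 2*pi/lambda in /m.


k = 2 * pi / lambda
= 6.2832 / (236.7e-9)
= 6.2832 / 2.3670e-07
= 2.6545e+07 /m

2.6545e+07


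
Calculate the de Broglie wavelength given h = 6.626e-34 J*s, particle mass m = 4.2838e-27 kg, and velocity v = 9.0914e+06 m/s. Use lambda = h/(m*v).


lambda = h / (m * v)
= 6.626e-34 / (4.2838e-27 * 9.0914e+06)
= 6.626e-34 / 3.8946e-20
= 1.7013e-14 m

1.7013e-14


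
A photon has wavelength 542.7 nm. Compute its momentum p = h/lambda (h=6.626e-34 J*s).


p = h / lambda
= 6.626e-34 / (542.7e-9)
= 6.626e-34 / 5.4270e-07
= 1.2209e-27 kg*m/s

1.2209e-27


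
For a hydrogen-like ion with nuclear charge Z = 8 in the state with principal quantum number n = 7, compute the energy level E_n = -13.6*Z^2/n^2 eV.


E_n = -13.6 * Z^2 / n^2
= -13.6 * 8^2 / 7^2
= -13.6 * 64 / 49
= -17.7633 eV

-17.7633


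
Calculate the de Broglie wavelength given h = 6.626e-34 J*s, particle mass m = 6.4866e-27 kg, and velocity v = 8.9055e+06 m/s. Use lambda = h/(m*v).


lambda = h / (m * v)
= 6.626e-34 / (6.4866e-27 * 8.9055e+06)
= 6.626e-34 / 5.7766e-20
= 1.1470e-14 m

1.1470e-14


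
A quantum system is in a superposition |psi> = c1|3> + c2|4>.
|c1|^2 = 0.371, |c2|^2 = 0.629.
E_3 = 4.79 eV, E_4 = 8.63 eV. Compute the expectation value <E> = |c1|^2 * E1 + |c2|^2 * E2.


<E> = |c1|^2 * E1 + |c2|^2 * E2
= 0.371 * 4.79 + 0.629 * 8.63
= 1.7771 + 5.4283
= 7.2054 eV

7.2054


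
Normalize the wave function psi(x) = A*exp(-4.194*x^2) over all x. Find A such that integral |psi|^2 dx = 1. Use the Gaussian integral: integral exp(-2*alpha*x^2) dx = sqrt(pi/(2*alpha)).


integral |psi|^2 dx = A^2 * sqrt(pi/(2*alpha)) = 1
A^2 = sqrt(2*alpha/pi)
= sqrt(2 * 4.194 / pi)
= 1.634008
A = sqrt(1.634008)
= 1.2783

1.2783


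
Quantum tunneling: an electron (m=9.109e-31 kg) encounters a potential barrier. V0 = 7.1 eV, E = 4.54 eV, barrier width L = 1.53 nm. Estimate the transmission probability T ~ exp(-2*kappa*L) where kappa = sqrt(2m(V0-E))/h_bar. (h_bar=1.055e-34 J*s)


V0 - E = 2.56 eV = 4.1011e-19 J
kappa = sqrt(2 * m * (V0-E)) / h_bar
= sqrt(2 * 9.109e-31 * 4.1011e-19) / 1.055e-34
= 8.1931e+09 /m
2*kappa*L = 2 * 8.1931e+09 * 1.53e-9
= 25.0709
T = exp(-25.0709) = 1.293691e-11

1.293691e-11


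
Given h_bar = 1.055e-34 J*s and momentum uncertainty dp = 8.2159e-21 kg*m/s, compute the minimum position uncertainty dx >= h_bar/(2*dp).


dx = h_bar / (2 * dp)
= 1.055e-34 / (2 * 8.2159e-21)
= 1.055e-34 / 1.6432e-20
= 6.4205e-15 m

6.4205e-15


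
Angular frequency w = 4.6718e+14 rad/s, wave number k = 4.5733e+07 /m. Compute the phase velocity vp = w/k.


vp = w / k
= 4.6718e+14 / 4.5733e+07
= 1.0215e+07 m/s

1.0215e+07


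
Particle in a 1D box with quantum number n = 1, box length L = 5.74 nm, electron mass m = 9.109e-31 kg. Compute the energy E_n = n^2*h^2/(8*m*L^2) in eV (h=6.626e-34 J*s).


E = n^2 * h^2 / (8 * m * L^2)
= 1^2 * (6.626e-34)^2 / (8 * 9.109e-31 * (5.74e-9)^2)
= 1 * 4.3904e-67 / (8 * 9.109e-31 * 3.2948e-17)
= 1.8286e-21 J
= 0.0114 eV

0.0114


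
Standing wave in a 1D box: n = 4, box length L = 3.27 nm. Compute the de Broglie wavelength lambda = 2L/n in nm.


lambda = 2L / n
= 2 * 3.27 / 4
= 6.54 / 4
= 1.635 nm

1.635


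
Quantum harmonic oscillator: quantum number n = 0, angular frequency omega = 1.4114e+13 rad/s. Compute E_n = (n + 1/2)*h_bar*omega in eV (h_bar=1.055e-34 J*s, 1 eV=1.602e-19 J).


E = (n + 1/2) * h_bar * omega
= (0 + 0.5) * 1.055e-34 * 1.4114e+13
= 0.5 * 1.4890e-21
= 7.4451e-22 J
= 0.0046 eV

0.0046


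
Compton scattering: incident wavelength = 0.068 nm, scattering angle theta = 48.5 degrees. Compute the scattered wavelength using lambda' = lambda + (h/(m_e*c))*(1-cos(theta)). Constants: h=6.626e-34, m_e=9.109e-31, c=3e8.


Compton wavelength: h/(m_e*c) = 2.4247e-12 m
d_lambda = 2.4247e-12 * (1 - cos(48.5 deg))
= 2.4247e-12 * 0.33738
= 8.1805e-13 m = 0.000818 nm
lambda' = 0.068 + 0.000818
= 0.068818 nm

0.068818
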